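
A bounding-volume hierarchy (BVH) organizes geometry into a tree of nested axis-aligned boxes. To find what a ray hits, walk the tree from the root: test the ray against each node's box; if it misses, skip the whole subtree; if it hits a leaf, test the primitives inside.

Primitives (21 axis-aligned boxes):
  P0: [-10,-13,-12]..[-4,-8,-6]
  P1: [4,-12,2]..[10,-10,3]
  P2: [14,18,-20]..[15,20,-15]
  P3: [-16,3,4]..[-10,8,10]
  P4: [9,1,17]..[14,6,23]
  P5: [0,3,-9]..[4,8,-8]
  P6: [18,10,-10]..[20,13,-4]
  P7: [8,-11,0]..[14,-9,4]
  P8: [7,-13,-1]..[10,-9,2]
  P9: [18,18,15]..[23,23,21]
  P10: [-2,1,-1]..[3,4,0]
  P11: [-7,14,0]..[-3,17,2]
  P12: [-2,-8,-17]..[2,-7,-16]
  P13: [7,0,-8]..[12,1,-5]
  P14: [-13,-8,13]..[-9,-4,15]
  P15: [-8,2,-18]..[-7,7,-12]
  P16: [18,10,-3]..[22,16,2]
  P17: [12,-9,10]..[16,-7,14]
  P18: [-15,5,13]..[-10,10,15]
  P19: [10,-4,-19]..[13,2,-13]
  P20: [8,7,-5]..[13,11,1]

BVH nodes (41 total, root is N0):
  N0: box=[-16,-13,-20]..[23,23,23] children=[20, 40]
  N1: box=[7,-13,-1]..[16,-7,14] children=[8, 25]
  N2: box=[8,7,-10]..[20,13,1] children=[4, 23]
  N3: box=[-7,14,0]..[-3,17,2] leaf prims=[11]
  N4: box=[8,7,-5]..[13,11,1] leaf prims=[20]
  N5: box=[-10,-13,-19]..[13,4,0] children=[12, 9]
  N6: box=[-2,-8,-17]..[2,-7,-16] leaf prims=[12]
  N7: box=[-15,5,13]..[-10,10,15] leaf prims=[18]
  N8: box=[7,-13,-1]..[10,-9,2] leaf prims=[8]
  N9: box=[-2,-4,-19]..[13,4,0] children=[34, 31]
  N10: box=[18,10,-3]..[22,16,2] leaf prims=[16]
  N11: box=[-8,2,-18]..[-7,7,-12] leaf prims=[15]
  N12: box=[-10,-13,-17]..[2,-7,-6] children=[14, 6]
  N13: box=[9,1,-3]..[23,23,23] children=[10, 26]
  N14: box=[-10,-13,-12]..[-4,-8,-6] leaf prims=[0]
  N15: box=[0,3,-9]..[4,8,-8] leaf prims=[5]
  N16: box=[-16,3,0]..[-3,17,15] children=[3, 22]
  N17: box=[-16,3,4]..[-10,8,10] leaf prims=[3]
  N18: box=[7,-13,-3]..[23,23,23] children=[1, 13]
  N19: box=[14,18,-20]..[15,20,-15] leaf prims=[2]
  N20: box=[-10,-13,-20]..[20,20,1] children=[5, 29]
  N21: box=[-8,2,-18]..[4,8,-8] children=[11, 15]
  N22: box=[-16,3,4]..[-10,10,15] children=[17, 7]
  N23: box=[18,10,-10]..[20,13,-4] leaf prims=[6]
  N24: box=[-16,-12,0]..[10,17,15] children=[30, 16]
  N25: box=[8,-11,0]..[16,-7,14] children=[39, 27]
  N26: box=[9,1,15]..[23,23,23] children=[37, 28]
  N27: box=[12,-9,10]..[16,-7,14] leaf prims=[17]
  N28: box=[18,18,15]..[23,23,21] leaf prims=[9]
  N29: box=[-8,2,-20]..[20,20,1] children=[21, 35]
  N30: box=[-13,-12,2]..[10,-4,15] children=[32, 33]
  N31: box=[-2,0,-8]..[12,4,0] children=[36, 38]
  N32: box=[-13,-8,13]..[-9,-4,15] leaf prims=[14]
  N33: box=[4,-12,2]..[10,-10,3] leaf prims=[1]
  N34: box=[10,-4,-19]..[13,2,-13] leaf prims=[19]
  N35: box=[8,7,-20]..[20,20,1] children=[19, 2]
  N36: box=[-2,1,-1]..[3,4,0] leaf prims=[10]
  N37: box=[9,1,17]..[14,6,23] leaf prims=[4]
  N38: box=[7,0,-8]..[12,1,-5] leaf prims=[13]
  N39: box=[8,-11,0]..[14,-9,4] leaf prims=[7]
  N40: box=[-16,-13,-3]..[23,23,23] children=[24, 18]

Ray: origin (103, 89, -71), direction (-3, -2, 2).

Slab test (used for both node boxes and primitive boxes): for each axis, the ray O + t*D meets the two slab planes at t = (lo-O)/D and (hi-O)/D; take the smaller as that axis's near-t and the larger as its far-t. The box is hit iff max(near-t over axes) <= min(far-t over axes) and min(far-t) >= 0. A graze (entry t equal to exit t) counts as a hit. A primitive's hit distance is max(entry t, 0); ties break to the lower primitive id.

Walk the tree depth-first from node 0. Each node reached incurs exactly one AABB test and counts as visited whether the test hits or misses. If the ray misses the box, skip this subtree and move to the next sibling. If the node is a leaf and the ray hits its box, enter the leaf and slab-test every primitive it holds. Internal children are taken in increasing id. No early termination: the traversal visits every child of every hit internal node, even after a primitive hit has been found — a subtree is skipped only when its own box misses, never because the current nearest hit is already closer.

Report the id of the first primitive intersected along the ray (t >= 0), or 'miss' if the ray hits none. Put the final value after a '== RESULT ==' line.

Trace the traversal:
N0 x:[80/3,119/3] y:[33,51] z:[51/2,47] -> hit [33,119/3], descend [20, 40]
  N20 x:[83/3,113/3] y:[69/2,51] z:[51/2,36] -> hit [69/2,36], descend [5, 29]
    N5 x:[30,113/3] y:[85/2,51] z:[26,71/2] -> miss, prune
    N29 x:[83/3,37] y:[69/2,87/2] z:[51/2,36] -> hit [69/2,36], descend [21, 35]
      N21 x:[33,37] y:[81/2,87/2] z:[53/2,63/2] -> miss, prune
      N35 x:[83/3,95/3] y:[69/2,41] z:[51/2,36] -> miss, prune
  N40 x:[80/3,119/3] y:[33,51] z:[34,47] -> hit [34,119/3], descend [18, 24]
    N18 x:[80/3,32] y:[33,51] z:[34,47] -> miss, prune
    N24 x:[31,119/3] y:[36,101/2] z:[71/2,43] -> hit [36,119/3], descend [16, 30]
      N16 x:[106/3,119/3] y:[36,43] z:[71/2,43] -> hit [36,119/3], descend [3, 22]
        N3 x:[106/3,110/3] y:[36,75/2] z:[71/2,73/2] -> hit [36,73/2] leaf, test {P11@t=36}
        N22 x:[113/3,119/3] y:[79/2,43] z:[75/2,43] -> hit [79/2,119/3], descend [7, 17]
          N7 x:[113/3,118/3] y:[79/2,42] z:[42,43] -> miss, prune
          N17 x:[113/3,119/3] y:[81/2,43] z:[75/2,81/2] -> miss, prune
      N30 x:[31,116/3] y:[93/2,101/2] z:[73/2,43] -> miss, prune

order=[0, 20, 5, 29, 21, 35, 40, 18, 24, 16, 3, 22, 7, 17, 30]  |boxes|=15  |leaves|=1  hit=P11

== RESULT ==
11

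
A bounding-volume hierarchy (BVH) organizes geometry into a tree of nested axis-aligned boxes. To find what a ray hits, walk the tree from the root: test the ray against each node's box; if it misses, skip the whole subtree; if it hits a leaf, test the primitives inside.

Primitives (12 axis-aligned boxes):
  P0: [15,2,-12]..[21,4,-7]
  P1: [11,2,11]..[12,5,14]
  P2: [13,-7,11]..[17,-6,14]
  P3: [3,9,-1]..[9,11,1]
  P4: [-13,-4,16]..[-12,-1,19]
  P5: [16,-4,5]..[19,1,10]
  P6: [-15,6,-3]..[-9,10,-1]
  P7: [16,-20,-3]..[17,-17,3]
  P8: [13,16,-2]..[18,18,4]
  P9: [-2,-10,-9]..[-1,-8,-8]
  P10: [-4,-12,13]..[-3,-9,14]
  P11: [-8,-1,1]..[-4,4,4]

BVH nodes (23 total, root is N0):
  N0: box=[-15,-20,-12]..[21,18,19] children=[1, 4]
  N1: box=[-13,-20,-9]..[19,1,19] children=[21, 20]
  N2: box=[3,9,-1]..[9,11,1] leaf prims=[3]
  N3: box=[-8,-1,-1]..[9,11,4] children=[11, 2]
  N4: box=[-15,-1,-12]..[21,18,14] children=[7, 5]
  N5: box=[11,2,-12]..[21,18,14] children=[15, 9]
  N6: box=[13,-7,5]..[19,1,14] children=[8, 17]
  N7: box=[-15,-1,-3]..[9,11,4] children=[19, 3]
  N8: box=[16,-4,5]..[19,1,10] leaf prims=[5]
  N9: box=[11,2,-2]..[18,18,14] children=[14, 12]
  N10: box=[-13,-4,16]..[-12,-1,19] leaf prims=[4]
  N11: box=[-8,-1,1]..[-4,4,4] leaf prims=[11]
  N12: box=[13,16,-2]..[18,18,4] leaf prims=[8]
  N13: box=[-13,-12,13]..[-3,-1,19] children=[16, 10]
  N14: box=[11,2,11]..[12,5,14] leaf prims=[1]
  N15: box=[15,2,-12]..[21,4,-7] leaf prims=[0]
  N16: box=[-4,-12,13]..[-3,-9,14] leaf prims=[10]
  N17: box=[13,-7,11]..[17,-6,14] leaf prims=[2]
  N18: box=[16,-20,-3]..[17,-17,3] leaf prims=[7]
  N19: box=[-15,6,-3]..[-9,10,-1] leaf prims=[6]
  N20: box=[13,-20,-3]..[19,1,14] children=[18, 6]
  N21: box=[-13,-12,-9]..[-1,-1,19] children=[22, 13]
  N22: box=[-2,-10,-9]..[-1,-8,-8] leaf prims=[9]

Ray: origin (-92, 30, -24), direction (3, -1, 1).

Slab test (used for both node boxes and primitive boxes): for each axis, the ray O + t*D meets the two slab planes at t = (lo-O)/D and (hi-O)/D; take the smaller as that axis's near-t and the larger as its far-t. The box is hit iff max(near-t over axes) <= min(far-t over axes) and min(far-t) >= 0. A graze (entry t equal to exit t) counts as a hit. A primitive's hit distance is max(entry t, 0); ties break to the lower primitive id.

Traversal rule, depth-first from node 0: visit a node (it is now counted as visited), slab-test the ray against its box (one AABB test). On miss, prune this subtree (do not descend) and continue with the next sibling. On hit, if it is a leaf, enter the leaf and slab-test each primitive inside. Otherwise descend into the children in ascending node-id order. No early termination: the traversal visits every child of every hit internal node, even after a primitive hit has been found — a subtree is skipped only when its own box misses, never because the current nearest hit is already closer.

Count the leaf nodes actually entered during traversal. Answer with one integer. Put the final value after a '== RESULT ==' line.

Walk:
N0 x:[77/3,113/3] y:[12,50] z:[12,43] -> hit [77/3,113/3], descend [1, 4]
  N1 x:[79/3,37] y:[29,50] z:[15,43] -> hit [29,37], descend [20, 21]
    N20 x:[35,37] y:[29,50] z:[21,38] -> hit [35,37], descend [6, 18]
      N6 x:[35,37] y:[29,37] z:[29,38] -> hit [35,37], descend [8, 17]
        N8 x:[36,37] y:[29,34] z:[29,34] -> miss, prune
        N17 x:[35,109/3] y:[36,37] z:[35,38] -> hit [36,109/3] leaf, test {P2@t=36}
      N18 x:[36,109/3] y:[47,50] z:[21,27] -> miss, prune
    N21 x:[79/3,91/3] y:[31,42] z:[15,43] -> miss, prune
  N4 x:[77/3,113/3] y:[12,31] z:[12,38] -> hit [77/3,31], descend [5, 7]
    N5 x:[103/3,113/3] y:[12,28] z:[12,38] -> miss, prune
    N7 x:[77/3,101/3] y:[19,31] z:[21,28] -> hit [77/3,28], descend [3, 19]
      N3 x:[28,101/3] y:[19,31] z:[23,28] -> hit [28,28], descend [2, 11]
        N2 x:[95/3,101/3] y:[19,21] z:[23,25] -> miss, prune
        N11 x:[28,88/3] y:[26,31] z:[25,28] -> hit [28,28] leaf, test {P11@t=28}
      N19 x:[77/3,83/3] y:[20,24] z:[21,23] -> miss, prune

order=[0, 1, 20, 6, 8, 17, 18, 21, 4, 5, 7, 3, 2, 11, 19]  |boxes|=15  |leaves|=2  hit=P11

== RESULT ==
2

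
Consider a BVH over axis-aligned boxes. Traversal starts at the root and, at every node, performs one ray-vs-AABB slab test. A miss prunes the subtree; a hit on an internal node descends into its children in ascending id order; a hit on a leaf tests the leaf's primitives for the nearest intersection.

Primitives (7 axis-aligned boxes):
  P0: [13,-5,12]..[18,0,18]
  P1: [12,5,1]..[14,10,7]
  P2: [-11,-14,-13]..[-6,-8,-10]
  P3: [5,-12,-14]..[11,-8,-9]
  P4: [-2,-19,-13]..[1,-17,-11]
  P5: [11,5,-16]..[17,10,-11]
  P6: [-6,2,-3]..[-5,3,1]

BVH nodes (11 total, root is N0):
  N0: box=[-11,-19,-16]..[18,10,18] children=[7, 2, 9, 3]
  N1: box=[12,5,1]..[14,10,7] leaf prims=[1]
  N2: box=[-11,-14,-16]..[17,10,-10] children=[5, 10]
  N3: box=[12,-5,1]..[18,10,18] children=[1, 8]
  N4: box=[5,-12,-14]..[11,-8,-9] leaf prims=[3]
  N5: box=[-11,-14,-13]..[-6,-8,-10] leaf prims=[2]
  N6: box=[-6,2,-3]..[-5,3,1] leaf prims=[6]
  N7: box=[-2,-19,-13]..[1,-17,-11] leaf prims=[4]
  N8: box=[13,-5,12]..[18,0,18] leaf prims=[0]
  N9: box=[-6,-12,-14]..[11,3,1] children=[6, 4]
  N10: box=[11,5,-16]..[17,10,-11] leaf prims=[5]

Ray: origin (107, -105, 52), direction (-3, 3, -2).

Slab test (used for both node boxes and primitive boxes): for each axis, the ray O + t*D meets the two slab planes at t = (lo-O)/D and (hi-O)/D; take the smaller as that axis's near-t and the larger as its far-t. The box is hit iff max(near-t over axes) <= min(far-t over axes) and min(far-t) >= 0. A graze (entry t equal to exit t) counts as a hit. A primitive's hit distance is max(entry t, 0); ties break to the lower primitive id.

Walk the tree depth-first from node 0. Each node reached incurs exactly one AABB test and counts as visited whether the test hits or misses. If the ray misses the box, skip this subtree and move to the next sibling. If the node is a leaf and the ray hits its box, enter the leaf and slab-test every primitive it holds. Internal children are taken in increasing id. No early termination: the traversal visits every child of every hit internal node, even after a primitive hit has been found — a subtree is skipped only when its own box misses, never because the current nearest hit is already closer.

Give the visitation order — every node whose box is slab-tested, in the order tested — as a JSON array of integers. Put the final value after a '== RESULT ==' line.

Traverse from the root:
N0 x:[89/3,118/3] y:[86/3,115/3] z:[17,34] -> hit [89/3,34], descend [2, 3, 7, 9]
  N2 x:[30,118/3] y:[91/3,115/3] z:[31,34] -> hit [31,34], descend [5, 10]
    N5 x:[113/3,118/3] y:[91/3,97/3] z:[31,65/2] -> miss, prune
    N10 x:[30,32] y:[110/3,115/3] z:[63/2,34] -> miss, prune
  N3 x:[89/3,95/3] y:[100/3,115/3] z:[17,51/2] -> miss, prune
  N7 x:[106/3,109/3] y:[86/3,88/3] z:[63/2,65/2] -> miss, prune
  N9 x:[32,113/3] y:[31,36] z:[51/2,33] -> hit [32,33], descend [4, 6]
    N4 x:[32,34] y:[31,97/3] z:[61/2,33] -> hit [32,97/3] leaf, test {P3@t=32}
    N6 x:[112/3,113/3] y:[107/3,36] z:[51/2,55/2] -> miss, prune

9 AABB tests over nodes [0, 2, 5, 10, 3, 7, 9, 4, 6]; 1 leaf entered; closest P3.

== RESULT ==
[0, 2, 5, 10, 3, 7, 9, 4, 6]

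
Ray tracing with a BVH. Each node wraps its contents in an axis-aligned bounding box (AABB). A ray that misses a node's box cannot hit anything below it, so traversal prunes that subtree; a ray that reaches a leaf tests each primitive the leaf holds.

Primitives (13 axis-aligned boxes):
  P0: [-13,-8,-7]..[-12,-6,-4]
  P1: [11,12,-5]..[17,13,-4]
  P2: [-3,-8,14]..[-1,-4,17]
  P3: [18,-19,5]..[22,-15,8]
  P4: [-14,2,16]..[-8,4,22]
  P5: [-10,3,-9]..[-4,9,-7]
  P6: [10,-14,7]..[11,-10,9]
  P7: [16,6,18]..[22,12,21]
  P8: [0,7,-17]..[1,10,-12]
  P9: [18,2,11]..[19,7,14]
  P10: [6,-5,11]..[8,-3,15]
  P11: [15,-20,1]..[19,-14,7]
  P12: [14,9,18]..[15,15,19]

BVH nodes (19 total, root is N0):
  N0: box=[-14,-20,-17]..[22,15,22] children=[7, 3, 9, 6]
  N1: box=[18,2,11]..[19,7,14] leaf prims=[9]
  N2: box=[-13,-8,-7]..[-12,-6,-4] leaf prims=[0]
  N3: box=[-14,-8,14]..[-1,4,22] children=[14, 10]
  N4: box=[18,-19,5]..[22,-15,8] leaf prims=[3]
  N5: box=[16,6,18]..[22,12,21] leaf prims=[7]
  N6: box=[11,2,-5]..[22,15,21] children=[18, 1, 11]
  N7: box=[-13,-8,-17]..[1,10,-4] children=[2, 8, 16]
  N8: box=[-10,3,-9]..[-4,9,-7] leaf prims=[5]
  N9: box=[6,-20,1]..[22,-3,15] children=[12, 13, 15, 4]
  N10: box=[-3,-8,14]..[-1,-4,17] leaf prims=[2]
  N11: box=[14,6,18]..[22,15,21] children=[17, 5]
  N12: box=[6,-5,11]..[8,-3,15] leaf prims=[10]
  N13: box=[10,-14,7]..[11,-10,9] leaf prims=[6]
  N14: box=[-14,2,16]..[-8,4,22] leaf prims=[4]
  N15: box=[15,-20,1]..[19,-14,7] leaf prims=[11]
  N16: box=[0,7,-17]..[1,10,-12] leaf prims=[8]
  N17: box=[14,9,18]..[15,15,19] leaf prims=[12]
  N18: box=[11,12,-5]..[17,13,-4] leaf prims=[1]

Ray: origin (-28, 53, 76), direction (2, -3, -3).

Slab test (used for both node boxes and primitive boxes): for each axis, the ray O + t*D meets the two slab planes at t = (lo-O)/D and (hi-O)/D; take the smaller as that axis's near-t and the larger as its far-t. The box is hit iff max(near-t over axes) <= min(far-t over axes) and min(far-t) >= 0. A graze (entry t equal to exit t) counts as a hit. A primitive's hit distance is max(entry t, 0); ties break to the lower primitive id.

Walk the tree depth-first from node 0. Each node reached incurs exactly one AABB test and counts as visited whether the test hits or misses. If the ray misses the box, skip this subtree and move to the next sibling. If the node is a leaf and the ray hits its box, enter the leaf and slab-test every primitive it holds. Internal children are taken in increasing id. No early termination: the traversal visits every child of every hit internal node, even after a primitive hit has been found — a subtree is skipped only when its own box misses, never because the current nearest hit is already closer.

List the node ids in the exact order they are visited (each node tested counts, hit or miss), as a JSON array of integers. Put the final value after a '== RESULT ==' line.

Traverse from the root:
N0 x:[7,25] y:[38/3,73/3] z:[18,31] -> hit [18,73/3], descend [3, 6, 7, 9]
  N3 x:[7,27/2] y:[49/3,61/3] z:[18,62/3] -> miss, prune
  N6 x:[39/2,25] y:[38/3,17] z:[55/3,27] -> miss, prune
  N7 x:[15/2,29/2] y:[43/3,61/3] z:[80/3,31] -> miss, prune
  N9 x:[17,25] y:[56/3,73/3] z:[61/3,25] -> hit [61/3,73/3], descend [4, 12, 13, 15]
    N4 x:[23,25] y:[68/3,24] z:[68/3,71/3] -> hit [23,71/3] leaf, test {P3@t=23}
    N12 x:[17,18] y:[56/3,58/3] z:[61/3,65/3] -> miss, prune
    N13 x:[19,39/2] y:[21,67/3] z:[67/3,23] -> miss, prune
    N15 x:[43/2,47/2] y:[67/3,73/3] z:[23,25] -> hit [23,47/2] leaf, test {P11@t=23}

Visited [0, 3, 6, 7, 9, 4, 12, 13, 15]. Tests: 9 box, 2 leaf. Nearest: P3.

== RESULT ==
[0, 3, 6, 7, 9, 4, 12, 13, 15]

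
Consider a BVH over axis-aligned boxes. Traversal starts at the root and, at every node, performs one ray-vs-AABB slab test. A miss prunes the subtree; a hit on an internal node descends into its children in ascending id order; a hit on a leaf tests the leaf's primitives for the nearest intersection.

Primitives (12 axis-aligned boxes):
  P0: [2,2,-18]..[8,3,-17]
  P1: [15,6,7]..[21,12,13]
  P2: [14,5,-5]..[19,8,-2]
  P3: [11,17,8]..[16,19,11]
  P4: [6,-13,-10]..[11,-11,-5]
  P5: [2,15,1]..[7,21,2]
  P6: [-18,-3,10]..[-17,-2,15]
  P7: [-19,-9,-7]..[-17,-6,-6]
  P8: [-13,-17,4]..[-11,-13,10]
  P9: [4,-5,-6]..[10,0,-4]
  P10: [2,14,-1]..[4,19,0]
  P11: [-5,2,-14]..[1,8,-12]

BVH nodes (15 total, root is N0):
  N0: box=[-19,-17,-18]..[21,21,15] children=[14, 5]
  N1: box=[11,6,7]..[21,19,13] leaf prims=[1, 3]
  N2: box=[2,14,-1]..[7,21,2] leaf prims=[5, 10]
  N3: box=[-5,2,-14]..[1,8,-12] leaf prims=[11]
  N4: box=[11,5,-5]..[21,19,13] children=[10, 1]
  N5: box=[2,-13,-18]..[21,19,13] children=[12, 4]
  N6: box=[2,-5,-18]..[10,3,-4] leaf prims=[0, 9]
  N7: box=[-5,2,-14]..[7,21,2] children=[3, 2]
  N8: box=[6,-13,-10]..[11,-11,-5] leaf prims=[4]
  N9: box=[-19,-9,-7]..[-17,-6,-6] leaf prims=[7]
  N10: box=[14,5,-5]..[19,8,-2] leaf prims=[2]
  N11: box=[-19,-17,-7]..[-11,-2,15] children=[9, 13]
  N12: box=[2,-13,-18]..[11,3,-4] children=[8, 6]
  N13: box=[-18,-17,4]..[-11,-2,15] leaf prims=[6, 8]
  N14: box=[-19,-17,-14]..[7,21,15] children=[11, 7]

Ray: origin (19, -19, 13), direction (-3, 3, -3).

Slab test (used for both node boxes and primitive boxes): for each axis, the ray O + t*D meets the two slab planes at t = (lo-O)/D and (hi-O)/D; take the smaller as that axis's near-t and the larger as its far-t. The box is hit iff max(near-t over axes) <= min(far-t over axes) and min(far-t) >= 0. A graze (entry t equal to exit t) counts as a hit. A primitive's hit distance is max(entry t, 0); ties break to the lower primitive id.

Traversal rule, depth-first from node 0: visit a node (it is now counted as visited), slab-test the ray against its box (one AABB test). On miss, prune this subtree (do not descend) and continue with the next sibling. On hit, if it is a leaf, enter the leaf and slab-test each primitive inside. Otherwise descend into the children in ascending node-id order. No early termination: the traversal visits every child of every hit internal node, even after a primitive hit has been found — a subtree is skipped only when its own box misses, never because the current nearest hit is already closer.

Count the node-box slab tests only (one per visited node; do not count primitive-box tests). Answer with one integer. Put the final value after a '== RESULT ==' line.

Traverse from the root:
N0 x:[-2/3,38/3] y:[2/3,40/3] z:[-2/3,31/3] -> hit [2/3,31/3], descend [5, 14]
  N5 x:[-2/3,17/3] y:[2,38/3] z:[0,31/3] -> hit [2,17/3], descend [4, 12]
    N4 x:[-2/3,8/3] y:[8,38/3] z:[0,6] -> miss, prune
    N12 x:[8/3,17/3] y:[2,22/3] z:[17/3,31/3] -> hit [17/3,17/3], descend [6, 8]
      N6 x:[3,17/3] y:[14/3,22/3] z:[17/3,31/3] -> hit [17/3,17/3] leaf, test {P0(miss), P9(miss)}
      N8 x:[8/3,13/3] y:[2,8/3] z:[6,23/3] -> miss, prune
  N14 x:[4,38/3] y:[2/3,40/3] z:[-2/3,9] -> hit [4,9], descend [7, 11]
    N7 x:[4,8] y:[7,40/3] z:[11/3,9] -> hit [7,8], descend [2, 3]
      N2 x:[4,17/3] y:[11,40/3] z:[11/3,14/3] -> miss, prune
      N3 x:[6,8] y:[7,9] z:[25/3,9] -> miss, prune
    N11 x:[10,38/3] y:[2/3,17/3] z:[-2/3,20/3] -> miss, prune

order=[0, 5, 4, 12, 6, 8, 14, 7, 2, 3, 11]  |boxes|=11  |leaves|=1  hit=miss

== RESULT ==
11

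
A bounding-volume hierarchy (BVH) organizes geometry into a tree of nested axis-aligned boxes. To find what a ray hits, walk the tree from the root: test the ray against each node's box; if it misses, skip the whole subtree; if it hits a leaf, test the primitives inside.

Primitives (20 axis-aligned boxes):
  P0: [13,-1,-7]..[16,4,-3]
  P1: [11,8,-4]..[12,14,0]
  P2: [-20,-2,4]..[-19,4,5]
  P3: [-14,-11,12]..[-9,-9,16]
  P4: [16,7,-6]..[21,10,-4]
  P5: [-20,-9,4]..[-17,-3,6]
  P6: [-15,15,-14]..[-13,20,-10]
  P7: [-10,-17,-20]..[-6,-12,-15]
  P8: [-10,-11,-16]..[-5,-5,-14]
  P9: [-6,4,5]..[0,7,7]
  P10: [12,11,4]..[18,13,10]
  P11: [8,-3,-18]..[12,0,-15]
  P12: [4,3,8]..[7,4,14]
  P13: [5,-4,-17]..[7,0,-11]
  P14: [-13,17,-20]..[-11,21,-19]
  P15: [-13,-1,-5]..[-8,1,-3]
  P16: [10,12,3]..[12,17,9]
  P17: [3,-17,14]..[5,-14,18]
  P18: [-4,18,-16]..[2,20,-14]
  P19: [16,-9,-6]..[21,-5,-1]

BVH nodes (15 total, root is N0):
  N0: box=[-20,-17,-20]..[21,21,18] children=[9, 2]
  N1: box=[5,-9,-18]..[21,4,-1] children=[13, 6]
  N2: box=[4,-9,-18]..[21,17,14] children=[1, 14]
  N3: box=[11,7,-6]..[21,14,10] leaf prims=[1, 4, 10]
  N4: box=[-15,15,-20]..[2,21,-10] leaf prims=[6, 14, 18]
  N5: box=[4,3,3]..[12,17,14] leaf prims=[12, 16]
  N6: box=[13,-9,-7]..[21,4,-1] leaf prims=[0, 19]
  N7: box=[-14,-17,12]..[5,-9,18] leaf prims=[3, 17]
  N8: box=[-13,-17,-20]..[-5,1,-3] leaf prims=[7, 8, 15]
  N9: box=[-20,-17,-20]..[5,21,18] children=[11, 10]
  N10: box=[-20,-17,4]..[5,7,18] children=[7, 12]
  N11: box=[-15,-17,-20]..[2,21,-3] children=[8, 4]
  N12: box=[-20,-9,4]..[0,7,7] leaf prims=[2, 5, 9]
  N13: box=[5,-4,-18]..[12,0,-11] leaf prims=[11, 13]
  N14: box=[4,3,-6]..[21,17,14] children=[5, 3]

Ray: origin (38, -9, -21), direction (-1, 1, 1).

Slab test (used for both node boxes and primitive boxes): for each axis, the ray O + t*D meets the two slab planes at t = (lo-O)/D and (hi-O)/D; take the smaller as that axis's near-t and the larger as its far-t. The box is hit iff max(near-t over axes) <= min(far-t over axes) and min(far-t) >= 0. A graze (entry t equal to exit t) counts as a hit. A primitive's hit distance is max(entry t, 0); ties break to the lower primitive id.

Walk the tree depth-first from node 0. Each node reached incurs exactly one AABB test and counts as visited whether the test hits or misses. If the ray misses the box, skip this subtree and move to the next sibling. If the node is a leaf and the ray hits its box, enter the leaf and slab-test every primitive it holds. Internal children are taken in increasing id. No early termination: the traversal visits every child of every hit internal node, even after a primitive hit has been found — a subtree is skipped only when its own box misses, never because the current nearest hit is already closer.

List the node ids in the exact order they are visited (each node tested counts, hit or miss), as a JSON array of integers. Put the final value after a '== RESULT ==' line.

Trace the traversal:
N0 x:[17,58] y:[-8,30] z:[1,39] -> hit [17,30], descend [2, 9]
  N2 x:[17,34] y:[0,26] z:[3,35] -> hit [17,26], descend [1, 14]
    N1 x:[17,33] y:[0,13] z:[3,20] -> miss, prune
    N14 x:[17,34] y:[12,26] z:[15,35] -> hit [17,26], descend [3, 5]
      N3 x:[17,27] y:[16,23] z:[15,31] -> hit [17,23] leaf, test {P1(miss), P4@t=17, P10(miss)}
      N5 x:[26,34] y:[12,26] z:[24,35] -> hit [26,26] leaf, test {P12(miss), P16@t=26}
  N9 x:[33,58] y:[-8,30] z:[1,39] -> miss, prune

Visited [0, 2, 1, 14, 3, 5, 9]. Tests: 7 box, 2 leaf. Nearest: P4.

== RESULT ==
[0, 2, 1, 14, 3, 5, 9]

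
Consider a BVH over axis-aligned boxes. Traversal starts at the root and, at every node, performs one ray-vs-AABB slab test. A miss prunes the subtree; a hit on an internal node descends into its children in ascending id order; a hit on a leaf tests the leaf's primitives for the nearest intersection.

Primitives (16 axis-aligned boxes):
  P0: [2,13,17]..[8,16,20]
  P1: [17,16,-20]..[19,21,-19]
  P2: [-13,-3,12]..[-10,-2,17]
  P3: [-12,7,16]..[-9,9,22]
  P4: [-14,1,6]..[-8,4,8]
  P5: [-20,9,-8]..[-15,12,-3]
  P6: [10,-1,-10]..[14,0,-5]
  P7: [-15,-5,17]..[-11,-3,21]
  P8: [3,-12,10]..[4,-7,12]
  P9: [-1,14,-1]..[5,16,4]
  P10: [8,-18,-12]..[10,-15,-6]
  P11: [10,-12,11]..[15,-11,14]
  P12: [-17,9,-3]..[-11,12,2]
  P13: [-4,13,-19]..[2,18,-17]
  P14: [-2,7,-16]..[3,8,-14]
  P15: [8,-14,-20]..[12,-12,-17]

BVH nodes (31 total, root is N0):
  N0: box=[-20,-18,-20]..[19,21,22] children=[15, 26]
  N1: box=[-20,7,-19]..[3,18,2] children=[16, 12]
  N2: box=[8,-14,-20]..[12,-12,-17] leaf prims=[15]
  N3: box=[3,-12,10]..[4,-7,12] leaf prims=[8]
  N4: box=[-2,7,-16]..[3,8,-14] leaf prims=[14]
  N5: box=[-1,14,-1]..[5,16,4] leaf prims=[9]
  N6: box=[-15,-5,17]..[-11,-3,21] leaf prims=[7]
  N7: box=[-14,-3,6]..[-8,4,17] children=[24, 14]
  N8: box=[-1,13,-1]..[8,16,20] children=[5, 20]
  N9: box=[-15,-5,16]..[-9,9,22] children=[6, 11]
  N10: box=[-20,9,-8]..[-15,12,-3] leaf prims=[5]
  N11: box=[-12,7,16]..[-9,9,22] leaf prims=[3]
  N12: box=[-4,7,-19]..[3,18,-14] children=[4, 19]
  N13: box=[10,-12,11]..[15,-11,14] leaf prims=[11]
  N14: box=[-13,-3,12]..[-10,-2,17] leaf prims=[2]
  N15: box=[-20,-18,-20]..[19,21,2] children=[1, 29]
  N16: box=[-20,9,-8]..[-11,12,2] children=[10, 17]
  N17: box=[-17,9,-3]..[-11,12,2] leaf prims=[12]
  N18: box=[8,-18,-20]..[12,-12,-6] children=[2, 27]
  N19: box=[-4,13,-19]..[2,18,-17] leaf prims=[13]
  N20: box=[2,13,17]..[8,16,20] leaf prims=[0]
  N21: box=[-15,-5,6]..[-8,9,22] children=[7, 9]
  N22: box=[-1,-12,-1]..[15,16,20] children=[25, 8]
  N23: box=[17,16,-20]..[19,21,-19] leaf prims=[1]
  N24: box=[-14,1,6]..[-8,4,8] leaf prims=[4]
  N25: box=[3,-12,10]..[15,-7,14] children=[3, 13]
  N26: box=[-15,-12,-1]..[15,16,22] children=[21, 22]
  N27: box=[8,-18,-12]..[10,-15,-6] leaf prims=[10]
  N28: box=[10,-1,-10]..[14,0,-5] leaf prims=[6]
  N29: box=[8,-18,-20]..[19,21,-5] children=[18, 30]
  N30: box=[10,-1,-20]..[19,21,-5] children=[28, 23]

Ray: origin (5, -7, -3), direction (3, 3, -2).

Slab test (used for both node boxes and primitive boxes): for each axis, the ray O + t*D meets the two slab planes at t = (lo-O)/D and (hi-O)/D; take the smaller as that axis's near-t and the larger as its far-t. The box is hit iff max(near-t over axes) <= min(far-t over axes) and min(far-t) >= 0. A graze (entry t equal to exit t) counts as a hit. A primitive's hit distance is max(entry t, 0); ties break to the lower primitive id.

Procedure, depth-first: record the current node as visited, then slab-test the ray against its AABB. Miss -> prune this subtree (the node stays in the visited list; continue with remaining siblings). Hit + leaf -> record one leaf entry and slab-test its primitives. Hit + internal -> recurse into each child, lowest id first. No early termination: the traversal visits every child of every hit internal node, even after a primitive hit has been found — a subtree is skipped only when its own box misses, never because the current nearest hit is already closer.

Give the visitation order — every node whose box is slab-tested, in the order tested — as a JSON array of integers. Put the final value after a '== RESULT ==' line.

Trace the traversal:
N0 x:[-25/3,14/3] y:[-11/3,28/3] z:[-25/2,17/2] -> hit [-11/3,14/3], descend [15, 26]
  N15 x:[-25/3,14/3] y:[-11/3,28/3] z:[-5/2,17/2] -> hit [-5/2,14/3], descend [1, 29]
    N1 x:[-25/3,-2/3] y:[14/3,25/3] z:[-5/2,8] -> miss, prune
    N29 x:[1,14/3] y:[-11/3,28/3] z:[1,17/2] -> hit [1,14/3], descend [18, 30]
      N18 x:[1,7/3] y:[-11/3,-5/3] z:[3/2,17/2] -> miss, prune
      N30 x:[5/3,14/3] y:[2,28/3] z:[1,17/2] -> hit [2,14/3], descend [23, 28]
        N23 x:[4,14/3] y:[23/3,28/3] z:[8,17/2] -> miss, prune
        N28 x:[5/3,3] y:[2,7/3] z:[1,7/2] -> hit [2,7/3] leaf, test {P6@t=2}
  N26 x:[-20/3,10/3] y:[-5/3,23/3] z:[-25/2,-1] -> miss, prune

9 AABB tests over nodes [0, 15, 1, 29, 18, 30, 23, 28, 26]; 1 leaf entered; closest P6.

== RESULT ==
[0, 15, 1, 29, 18, 30, 23, 28, 26]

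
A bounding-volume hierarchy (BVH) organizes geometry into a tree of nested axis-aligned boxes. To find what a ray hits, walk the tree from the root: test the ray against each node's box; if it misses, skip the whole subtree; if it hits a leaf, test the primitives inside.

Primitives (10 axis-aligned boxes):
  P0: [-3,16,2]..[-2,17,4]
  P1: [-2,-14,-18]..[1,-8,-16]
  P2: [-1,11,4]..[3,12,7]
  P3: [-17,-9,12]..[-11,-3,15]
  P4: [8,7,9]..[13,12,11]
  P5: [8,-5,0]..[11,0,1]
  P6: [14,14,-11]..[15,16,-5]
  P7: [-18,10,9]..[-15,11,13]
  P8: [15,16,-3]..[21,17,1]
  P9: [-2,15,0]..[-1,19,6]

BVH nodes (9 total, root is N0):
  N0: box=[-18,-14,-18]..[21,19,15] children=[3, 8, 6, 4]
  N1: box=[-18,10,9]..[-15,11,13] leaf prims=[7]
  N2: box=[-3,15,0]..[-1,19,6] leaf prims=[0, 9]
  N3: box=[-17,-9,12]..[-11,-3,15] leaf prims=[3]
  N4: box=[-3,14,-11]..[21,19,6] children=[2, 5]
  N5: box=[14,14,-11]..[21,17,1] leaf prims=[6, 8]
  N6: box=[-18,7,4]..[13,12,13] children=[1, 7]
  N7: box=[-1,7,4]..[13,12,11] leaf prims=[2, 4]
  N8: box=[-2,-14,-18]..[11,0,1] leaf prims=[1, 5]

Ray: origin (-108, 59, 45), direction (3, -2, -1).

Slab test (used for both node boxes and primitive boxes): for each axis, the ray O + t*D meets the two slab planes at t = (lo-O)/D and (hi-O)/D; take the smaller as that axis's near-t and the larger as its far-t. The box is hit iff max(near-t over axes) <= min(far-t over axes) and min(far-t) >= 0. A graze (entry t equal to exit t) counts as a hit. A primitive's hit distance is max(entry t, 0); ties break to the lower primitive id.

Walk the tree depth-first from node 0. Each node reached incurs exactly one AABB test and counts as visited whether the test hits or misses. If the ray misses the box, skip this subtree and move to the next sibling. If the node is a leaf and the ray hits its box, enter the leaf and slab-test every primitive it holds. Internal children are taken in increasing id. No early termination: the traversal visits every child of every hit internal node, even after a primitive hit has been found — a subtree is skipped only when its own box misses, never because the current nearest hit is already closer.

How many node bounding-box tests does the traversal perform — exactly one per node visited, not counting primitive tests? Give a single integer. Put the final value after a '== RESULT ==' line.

Trace the traversal:
N0 x:[30,43] y:[20,73/2] z:[30,63] -> hit [30,73/2], descend [3, 4, 6, 8]
  N3 x:[91/3,97/3] y:[31,34] z:[30,33] -> hit [31,97/3] leaf, test {P3@t=31}
  N4 x:[35,43] y:[20,45/2] z:[39,56] -> miss, prune
  N6 x:[30,121/3] y:[47/2,26] z:[32,41] -> miss, prune
  N8 x:[106/3,119/3] y:[59/2,73/2] z:[44,63] -> miss, prune

order=[0, 3, 4, 6, 8]  |boxes|=5  |leaves|=1  hit=P3

== RESULT ==
5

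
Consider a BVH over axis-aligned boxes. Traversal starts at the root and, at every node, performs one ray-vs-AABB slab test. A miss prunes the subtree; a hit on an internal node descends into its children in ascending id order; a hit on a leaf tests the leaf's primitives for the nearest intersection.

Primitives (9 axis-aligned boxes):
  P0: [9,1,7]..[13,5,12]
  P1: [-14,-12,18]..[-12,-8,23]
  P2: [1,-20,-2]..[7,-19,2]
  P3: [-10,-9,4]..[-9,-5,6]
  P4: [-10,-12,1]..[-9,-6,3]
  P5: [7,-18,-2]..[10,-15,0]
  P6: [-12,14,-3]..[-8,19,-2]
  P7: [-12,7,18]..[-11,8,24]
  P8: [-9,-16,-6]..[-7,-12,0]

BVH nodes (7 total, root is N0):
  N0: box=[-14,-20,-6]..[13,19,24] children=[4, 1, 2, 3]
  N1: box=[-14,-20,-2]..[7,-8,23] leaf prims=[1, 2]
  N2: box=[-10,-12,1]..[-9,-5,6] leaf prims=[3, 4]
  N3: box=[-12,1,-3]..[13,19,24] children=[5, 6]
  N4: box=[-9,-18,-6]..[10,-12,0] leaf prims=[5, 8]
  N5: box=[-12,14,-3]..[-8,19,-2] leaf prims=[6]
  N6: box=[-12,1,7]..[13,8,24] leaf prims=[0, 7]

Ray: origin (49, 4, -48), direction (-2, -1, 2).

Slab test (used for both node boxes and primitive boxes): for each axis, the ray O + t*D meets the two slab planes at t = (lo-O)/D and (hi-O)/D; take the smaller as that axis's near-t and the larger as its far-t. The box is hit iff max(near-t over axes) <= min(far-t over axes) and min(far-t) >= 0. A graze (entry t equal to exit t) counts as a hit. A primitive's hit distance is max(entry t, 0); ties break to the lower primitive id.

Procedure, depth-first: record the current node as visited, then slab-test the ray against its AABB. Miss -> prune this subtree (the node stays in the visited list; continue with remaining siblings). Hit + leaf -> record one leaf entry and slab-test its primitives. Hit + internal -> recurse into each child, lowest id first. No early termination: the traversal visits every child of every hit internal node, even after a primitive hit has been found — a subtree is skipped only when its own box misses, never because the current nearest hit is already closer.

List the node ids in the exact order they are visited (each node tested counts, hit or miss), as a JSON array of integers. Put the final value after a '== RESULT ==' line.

Traverse from the root:
N0 x:[18,63/2] y:[-15,24] z:[21,36] -> hit [21,24], descend [1, 2, 3, 4]
  N1 x:[21,63/2] y:[12,24] z:[23,71/2] -> hit [23,24] leaf, test {P1(miss), P2@t=23}
  N2 x:[29,59/2] y:[9,16] z:[49/2,27] -> miss, prune
  N3 x:[18,61/2] y:[-15,3] z:[45/2,36] -> miss, prune
  N4 x:[39/2,29] y:[16,22] z:[21,24] -> hit [21,22] leaf, test {P5(miss), P8(miss)}

Summary -> nodes [0, 1, 2, 3, 4]; box-tests=5; leaf-entries=2; first=P2

== RESULT ==
[0, 1, 2, 3, 4]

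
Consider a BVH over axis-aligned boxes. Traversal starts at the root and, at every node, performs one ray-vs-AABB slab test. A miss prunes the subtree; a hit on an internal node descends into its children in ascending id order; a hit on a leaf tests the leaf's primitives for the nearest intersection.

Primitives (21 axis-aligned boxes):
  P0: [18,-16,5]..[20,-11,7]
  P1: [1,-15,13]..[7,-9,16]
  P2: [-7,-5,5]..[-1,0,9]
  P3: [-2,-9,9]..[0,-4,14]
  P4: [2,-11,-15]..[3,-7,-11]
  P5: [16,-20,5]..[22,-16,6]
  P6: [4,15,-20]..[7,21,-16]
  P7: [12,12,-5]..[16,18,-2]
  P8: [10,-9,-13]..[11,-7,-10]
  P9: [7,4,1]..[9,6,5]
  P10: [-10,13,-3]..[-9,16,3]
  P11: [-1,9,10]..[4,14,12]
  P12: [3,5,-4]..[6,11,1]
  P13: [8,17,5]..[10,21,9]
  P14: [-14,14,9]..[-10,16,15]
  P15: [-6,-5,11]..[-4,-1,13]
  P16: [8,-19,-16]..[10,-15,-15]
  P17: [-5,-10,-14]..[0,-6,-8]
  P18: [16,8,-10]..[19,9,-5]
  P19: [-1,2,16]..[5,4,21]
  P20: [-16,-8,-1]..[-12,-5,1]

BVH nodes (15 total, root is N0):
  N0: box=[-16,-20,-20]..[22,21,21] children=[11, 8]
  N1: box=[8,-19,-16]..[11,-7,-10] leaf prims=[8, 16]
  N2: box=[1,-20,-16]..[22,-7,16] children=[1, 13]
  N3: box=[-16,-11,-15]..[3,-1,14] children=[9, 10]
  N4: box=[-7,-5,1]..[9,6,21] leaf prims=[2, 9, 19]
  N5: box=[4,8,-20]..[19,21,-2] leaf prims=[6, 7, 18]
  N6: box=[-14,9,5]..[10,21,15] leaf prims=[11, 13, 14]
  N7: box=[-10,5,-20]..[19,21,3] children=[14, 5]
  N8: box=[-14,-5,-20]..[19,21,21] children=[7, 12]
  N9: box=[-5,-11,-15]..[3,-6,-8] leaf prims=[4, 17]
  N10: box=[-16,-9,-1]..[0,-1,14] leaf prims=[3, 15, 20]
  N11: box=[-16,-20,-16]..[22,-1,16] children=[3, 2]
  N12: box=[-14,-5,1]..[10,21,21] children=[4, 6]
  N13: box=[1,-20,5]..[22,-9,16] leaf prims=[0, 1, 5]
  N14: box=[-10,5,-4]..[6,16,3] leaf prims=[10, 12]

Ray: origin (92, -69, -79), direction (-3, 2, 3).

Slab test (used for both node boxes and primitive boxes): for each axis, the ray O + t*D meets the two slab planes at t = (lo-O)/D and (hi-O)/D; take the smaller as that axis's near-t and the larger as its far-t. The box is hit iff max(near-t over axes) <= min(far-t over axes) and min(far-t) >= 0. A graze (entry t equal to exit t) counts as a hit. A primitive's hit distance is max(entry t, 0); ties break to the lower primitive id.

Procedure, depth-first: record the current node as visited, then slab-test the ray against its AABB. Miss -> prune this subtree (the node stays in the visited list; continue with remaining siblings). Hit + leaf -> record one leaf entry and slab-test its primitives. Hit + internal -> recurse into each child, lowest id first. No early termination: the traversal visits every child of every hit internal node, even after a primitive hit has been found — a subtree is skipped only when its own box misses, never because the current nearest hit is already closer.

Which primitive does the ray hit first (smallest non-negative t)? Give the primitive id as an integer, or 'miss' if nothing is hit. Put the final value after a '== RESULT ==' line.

Walk:
N0 x:[70/3,36] y:[49/2,45] z:[59/3,100/3] -> hit [49/2,100/3], descend [8, 11]
  N8 x:[73/3,106/3] y:[32,45] z:[59/3,100/3] -> hit [32,100/3], descend [7, 12]
    N7 x:[73/3,34] y:[37,45] z:[59/3,82/3] -> miss, prune
    N12 x:[82/3,106/3] y:[32,45] z:[80/3,100/3] -> hit [32,100/3], descend [4, 6]
      N4 x:[83/3,33] y:[32,75/2] z:[80/3,100/3] -> hit [32,33] leaf, test {P2(miss), P9(miss), P19(miss)}
      N6 x:[82/3,106/3] y:[39,45] z:[28,94/3] -> miss, prune
  N11 x:[70/3,36] y:[49/2,34] z:[21,95/3] -> hit [49/2,95/3], descend [2, 3]
    N2 x:[70/3,91/3] y:[49/2,31] z:[21,95/3] -> hit [49/2,91/3], descend [1, 13]
      N1 x:[27,28] y:[25,31] z:[21,23] -> miss, prune
      N13 x:[70/3,91/3] y:[49/2,30] z:[28,95/3] -> hit [28,30] leaf, test {P0(miss), P1(miss), P5(miss)}
    N3 x:[89/3,36] y:[29,34] z:[64/3,31] -> hit [89/3,31], descend [9, 10]
      N9 x:[89/3,97/3] y:[29,63/2] z:[64/3,71/3] -> miss, prune
      N10 x:[92/3,36] y:[30,34] z:[26,31] -> hit [92/3,31] leaf, test {P3@t=92/3, P15(miss), P20(miss)}

13 AABB tests over nodes [0, 8, 7, 12, 4, 6, 11, 2, 1, 13, 3, 9, 10]; 3 leaves entered; closest P3.

== RESULT ==
3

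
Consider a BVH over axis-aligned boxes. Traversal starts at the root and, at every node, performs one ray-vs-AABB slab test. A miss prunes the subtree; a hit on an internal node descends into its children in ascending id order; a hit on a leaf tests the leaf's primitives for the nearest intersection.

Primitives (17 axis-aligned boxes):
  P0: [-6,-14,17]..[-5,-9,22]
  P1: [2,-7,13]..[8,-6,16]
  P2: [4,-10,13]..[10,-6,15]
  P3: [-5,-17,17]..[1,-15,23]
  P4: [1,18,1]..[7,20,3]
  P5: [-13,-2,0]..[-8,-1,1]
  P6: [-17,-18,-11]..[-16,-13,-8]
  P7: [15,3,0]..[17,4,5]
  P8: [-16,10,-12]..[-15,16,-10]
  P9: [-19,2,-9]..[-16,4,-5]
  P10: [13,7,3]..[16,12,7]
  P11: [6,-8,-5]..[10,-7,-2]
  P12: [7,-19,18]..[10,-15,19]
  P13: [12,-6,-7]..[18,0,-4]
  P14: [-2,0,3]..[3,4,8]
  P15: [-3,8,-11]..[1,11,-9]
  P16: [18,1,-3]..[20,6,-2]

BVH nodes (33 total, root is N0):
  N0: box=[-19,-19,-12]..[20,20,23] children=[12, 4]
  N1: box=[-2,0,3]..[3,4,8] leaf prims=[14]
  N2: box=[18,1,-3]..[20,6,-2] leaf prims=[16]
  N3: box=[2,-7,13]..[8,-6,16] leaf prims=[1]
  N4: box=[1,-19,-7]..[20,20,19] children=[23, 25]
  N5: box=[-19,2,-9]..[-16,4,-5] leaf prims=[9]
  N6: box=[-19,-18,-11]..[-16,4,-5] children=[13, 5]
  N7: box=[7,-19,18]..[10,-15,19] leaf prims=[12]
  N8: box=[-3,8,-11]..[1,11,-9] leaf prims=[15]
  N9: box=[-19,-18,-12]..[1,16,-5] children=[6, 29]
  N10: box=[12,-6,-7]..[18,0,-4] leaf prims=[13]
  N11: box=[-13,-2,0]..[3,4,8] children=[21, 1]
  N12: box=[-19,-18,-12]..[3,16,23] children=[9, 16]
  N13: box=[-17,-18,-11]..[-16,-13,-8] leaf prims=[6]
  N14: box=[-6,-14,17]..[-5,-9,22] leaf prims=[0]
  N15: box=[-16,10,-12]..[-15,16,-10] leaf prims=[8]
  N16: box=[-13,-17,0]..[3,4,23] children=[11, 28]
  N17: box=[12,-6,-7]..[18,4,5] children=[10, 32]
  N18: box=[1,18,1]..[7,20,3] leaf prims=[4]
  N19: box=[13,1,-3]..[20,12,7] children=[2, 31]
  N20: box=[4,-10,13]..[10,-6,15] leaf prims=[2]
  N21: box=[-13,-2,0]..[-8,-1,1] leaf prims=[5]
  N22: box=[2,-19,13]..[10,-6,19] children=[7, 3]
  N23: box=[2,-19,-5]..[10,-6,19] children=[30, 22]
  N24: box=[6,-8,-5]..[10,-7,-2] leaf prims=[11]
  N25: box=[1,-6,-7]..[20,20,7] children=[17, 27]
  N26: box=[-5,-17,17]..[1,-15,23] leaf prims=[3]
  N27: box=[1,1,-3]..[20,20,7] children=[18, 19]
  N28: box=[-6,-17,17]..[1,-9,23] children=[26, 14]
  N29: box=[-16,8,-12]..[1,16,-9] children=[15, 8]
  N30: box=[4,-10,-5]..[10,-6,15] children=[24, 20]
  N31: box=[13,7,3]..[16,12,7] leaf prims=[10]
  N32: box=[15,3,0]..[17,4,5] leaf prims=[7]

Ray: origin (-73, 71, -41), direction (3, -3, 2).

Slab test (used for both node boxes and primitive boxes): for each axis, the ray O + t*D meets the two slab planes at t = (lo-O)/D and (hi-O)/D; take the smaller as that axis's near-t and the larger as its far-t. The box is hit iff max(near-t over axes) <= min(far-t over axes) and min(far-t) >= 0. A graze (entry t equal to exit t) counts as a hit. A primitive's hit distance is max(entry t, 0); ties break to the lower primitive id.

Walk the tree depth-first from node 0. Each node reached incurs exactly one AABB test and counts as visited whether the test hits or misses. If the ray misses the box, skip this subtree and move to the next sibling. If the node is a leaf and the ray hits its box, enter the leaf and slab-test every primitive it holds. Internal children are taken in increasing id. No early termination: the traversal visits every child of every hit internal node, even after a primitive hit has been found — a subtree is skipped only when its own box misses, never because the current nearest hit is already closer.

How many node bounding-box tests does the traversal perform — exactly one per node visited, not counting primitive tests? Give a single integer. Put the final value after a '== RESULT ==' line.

Walk:
N0 x:[18,31] y:[17,30] z:[29/2,32] -> hit [18,30], descend [4, 12]
  N4 x:[74/3,31] y:[17,30] z:[17,30] -> hit [74/3,30], descend [23, 25]
    N23 x:[25,83/3] y:[77/3,30] z:[18,30] -> hit [77/3,83/3], descend [22, 30]
      N22 x:[25,83/3] y:[77/3,30] z:[27,30] -> hit [27,83/3], descend [3, 7]
        N3 x:[25,27] y:[77/3,26] z:[27,57/2] -> miss, prune
        N7 x:[80/3,83/3] y:[86/3,30] z:[59/2,30] -> miss, prune
      N30 x:[77/3,83/3] y:[77/3,27] z:[18,28] -> hit [77/3,27], descend [20, 24]
        N20 x:[77/3,83/3] y:[77/3,27] z:[27,28] -> hit [27,27] leaf, test {P2@t=27}
        N24 x:[79/3,83/3] y:[26,79/3] z:[18,39/2] -> miss, prune
    N25 x:[74/3,31] y:[17,77/3] z:[17,24] -> miss, prune
  N12 x:[18,76/3] y:[55/3,89/3] z:[29/2,32] -> hit [55/3,76/3], descend [9, 16]
    N9 x:[18,74/3] y:[55/3,89/3] z:[29/2,18] -> miss, prune
    N16 x:[20,76/3] y:[67/3,88/3] z:[41/2,32] -> hit [67/3,76/3], descend [11, 28]
      N11 x:[20,76/3] y:[67/3,73/3] z:[41/2,49/2] -> hit [67/3,73/3], descend [1, 21]
        N1 x:[71/3,76/3] y:[67/3,71/3] z:[22,49/2] -> hit [71/3,71/3] leaf, test {P14@t=71/3}
        N21 x:[20,65/3] y:[24,73/3] z:[41/2,21] -> miss, prune
      N28 x:[67/3,74/3] y:[80/3,88/3] z:[29,32] -> miss, prune

order=[0, 4, 23, 22, 3, 7, 30, 20, 24, 25, 12, 9, 16, 11, 1, 21, 28]  |boxes|=17  |leaves|=2  hit=P14

== RESULT ==
17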